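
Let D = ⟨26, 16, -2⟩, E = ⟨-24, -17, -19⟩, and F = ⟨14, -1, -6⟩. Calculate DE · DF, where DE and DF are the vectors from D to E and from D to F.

1229

DE = E − D = (-50, -33, -17)
DF = F − D = (-12, -17, -4)
DE · DF = (-50)·(-12) + (-33)·(-17) + (-17)·(-4) = 600 + 561 + 68 = 1229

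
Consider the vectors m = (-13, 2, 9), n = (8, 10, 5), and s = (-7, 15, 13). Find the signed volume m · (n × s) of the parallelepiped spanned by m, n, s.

717

n × s:
i: 10·13 - 5·15 = 130 - 75 = 55
j: 5·(-7) - 8·13 = -35 - 104 = -139
k: 8·15 - 10·(-7) = 120 - (-70) = 190
n × s = (55, -139, 190)
m · (n × s) = (-13)·55 + 2·(-139) + 9·190 = -715 - 278 + 1710 = 717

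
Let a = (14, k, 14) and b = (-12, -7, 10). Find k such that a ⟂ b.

a · b = 14·(-12) + k·(-7) + 14·10 = -28 - 7k
Set equal to 0: -7k = 28, so k = -4.

-4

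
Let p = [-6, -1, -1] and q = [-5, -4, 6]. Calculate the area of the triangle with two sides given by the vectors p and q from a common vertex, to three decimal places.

23.141

i: (-1)·6 - (-1)·(-4) = -6 - 4 = -10
j: (-1)·(-5) - (-6)·6 = 5 - (-36) = 41
k: (-6)·(-4) - (-1)·(-5) = 24 - 5 = 19
p × q = (-10, 41, 19)
|p × q| = √((-10)² + 41² + 19²) = √2142 ≈ 46.2817
area = ½ · 46.2817 ≈ 23.141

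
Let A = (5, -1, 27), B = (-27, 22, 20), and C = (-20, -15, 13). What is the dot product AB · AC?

AB = B − A = (-32, 23, -7)
AC = C − A = (-25, -14, -14)
AB · AC = (-32)·(-25) + 23·(-14) + (-7)·(-14) = 800 - 322 + 98 = 576

576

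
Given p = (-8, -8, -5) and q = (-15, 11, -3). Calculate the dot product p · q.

47

p · q = (-8)·(-15) + (-8)·11 + (-5)·(-3) = 120 - 88 + 15 = 47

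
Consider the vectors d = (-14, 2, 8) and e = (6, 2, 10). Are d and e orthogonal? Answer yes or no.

d · e = (-14)·6 + 2·2 + 8·10 = -84 + 4 + 80 = 0
Zero, so the vectors are orthogonal.

yes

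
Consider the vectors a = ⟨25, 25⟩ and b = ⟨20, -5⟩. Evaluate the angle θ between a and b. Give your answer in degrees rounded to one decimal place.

59.0

a · b = 25·20 + 25·(-5) = 500 - 125 = 375
|a|² = 625 + 625 = 1250,  |a| = √1250 ≈ 35.355339
|b|² = 400 + 25 = 425,  |b| = √425 ≈ 20.615528
cos θ = 375 / (35.355339 · 20.615528) ≈ 0.51450
θ = arccos(0.51450) ≈ 59.0°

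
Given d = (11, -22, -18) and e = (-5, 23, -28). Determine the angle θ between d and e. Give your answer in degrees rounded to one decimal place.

92.9

d · e = 11·(-5) + (-22)·23 + (-18)·(-28) = -55 - 506 + 504 = -57
|d|² = 121 + 484 + 324 = 929,  |d| = √929 ≈ 30.479501
|e|² = 25 + 529 + 784 = 1338,  |e| = √1338 ≈ 36.578682
cos θ = -57 / (30.479501 · 36.578682) ≈ -0.05113
θ = arccos(-0.05113) ≈ 92.9°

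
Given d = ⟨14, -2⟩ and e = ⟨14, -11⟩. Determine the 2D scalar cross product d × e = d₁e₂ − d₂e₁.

14·(-11) - (-2)·14 = -154 - (-28) = -126

-126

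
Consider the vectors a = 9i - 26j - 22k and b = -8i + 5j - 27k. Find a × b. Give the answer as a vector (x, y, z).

(812, 419, -163)

i: (-26)·(-27) - (-22)·5 = 702 - (-110) = 812
j: (-22)·(-8) - 9·(-27) = 176 - (-243) = 419
k: 9·5 - (-26)·(-8) = 45 - 208 = -163
a × b = (812, 419, -163)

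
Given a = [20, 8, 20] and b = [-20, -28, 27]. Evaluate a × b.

(776, -940, -400)

i: 8·27 - 20·(-28) = 216 - (-560) = 776
j: 20·(-20) - 20·27 = -400 - 540 = -940
k: 20·(-28) - 8·(-20) = -560 - (-160) = -400
a × b = (776, -940, -400)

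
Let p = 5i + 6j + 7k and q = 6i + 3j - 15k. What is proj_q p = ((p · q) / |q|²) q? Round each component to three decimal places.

p · q = 5·6 + 6·3 + 7·(-15) = 30 + 18 - 105 = -57
|q|² = 36 + 9 + 225 = 270
proj_q p = (-57/270) · (6, 3, -15) ≈ (-1.267, -0.633, 3.167)

(-1.267, -0.633, 3.167)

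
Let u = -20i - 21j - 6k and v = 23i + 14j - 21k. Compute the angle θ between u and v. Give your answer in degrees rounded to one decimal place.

128.4

u · v = (-20)·23 + (-21)·14 + (-6)·(-21) = -460 - 294 + 126 = -628
|u|² = 400 + 441 + 36 = 877,  |u| = √877 ≈ 29.614186
|v|² = 529 + 196 + 441 = 1166,  |v| = √1166 ≈ 34.146742
cos θ = -628 / (29.614186 · 34.146742) ≈ -0.62103
θ = arccos(-0.62103) ≈ 128.4°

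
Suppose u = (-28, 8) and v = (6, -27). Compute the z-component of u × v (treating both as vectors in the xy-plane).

708

(-28)·(-27) - 8·6 = 756 - 48 = 708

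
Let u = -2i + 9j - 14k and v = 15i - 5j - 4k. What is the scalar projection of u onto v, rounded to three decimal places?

u · v = (-2)·15 + 9·(-5) + (-14)·(-4) = -30 - 45 + 56 = -19
|v| = √(225 + 25 + 16) = √266 ≈ 16.3095
comp_v u = -19 / √266 ≈ -1.165

-1.165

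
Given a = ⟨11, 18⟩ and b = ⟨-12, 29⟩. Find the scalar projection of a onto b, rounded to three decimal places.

a · b = 11·(-12) + 18·29 = -132 + 522 = 390
|b| = √(144 + 841) = √985 ≈ 31.3847
comp_b a = 390 / √985 ≈ 12.426

12.426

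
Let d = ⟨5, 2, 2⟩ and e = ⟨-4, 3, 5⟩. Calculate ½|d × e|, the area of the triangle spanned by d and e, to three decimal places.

20.211

i: 2·5 - 2·3 = 10 - 6 = 4
j: 2·(-4) - 5·5 = -8 - 25 = -33
k: 5·3 - 2·(-4) = 15 - (-8) = 23
d × e = (4, -33, 23)
|d × e| = √(4² + (-33)² + 23²) = √1634 ≈ 40.4228
area = ½ · 40.4228 ≈ 20.211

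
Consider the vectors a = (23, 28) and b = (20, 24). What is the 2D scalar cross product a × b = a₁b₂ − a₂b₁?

23·24 - 28·20 = 552 - 560 = -8

-8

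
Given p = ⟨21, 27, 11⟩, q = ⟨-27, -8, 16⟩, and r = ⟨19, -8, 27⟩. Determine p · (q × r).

30091

q × r:
i: (-8)·27 - 16·(-8) = -216 - (-128) = -88
j: 16·19 - (-27)·27 = 304 - (-729) = 1033
k: (-27)·(-8) - (-8)·19 = 216 - (-152) = 368
q × r = (-88, 1033, 368)
p · (q × r) = 21·(-88) + 27·1033 + 11·368 = -1848 + 27891 + 4048 = 30091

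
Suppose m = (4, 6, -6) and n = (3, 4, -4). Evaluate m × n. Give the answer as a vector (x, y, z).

(0, -2, -2)

i: 6·(-4) - (-6)·4 = -24 - (-24) = 0
j: (-6)·3 - 4·(-4) = -18 - (-16) = -2
k: 4·4 - 6·3 = 16 - 18 = -2
m × n = (0, -2, -2)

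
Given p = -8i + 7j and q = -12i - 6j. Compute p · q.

p · q = (-8)·(-12) + 7·(-6) = 96 - 42 = 54

54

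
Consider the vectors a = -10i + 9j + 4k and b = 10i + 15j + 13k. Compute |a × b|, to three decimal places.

i: 9·13 - 4·15 = 117 - 60 = 57
j: 4·10 - (-10)·13 = 40 - (-130) = 170
k: (-10)·15 - 9·10 = -150 - 90 = -240
a × b = (57, 170, -240)
|a × b| = √(57² + 170² + (-240)²) = √89749 ≈ 299.5814

299.581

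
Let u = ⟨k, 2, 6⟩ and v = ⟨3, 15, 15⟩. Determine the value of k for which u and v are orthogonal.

-40

u · v = k·3 + 2·15 + 6·15 = 120 + 3k
Set equal to 0: 3k = -120, so k = -40.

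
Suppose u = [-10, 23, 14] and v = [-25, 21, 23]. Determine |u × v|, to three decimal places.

i: 23·23 - 14·21 = 529 - 294 = 235
j: 14·(-25) - (-10)·23 = -350 - (-230) = -120
k: (-10)·21 - 23·(-25) = -210 - (-575) = 365
u × v = (235, -120, 365)
|u × v| = √(235² + (-120)² + 365²) = √202850 ≈ 450.3887

450.389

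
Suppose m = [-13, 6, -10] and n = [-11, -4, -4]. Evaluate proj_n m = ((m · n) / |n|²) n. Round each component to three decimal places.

(-11.431, -4.157, -4.157)

m · n = (-13)·(-11) + 6·(-4) + (-10)·(-4) = 143 - 24 + 40 = 159
|n|² = 121 + 16 + 16 = 153
proj_n m = (159/153) · (-11, -4, -4) ≈ (-11.431, -4.157, -4.157)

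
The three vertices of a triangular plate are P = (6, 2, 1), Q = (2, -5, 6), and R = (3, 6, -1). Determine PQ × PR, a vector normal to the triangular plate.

PQ = (-4, -7, 5)
PR = (-3, 4, -2)
i: (-7)·(-2) - 5·4 = 14 - 20 = -6
j: 5·(-3) - (-4)·(-2) = -15 - 8 = -23
k: (-4)·4 - (-7)·(-3) = -16 - 21 = -37
PQ × PR = (-6, -23, -37)

(-6, -23, -37)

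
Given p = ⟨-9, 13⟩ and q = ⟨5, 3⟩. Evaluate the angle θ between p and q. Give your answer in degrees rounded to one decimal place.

p · q = (-9)·5 + 13·3 = -45 + 39 = -6
|p|² = 81 + 169 = 250,  |p| = √250 ≈ 15.811388
|q|² = 25 + 9 = 34,  |q| = √34 ≈ 5.830952
cos θ = -6 / (15.811388 · 5.830952) ≈ -0.06508
θ = arccos(-0.06508) ≈ 93.7°

93.7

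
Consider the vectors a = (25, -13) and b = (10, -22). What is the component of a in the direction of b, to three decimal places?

a · b = 25·10 + (-13)·(-22) = 250 + 286 = 536
|b| = √(100 + 484) = √584 ≈ 24.1661
comp_b a = 536 / √584 ≈ 22.180

22.180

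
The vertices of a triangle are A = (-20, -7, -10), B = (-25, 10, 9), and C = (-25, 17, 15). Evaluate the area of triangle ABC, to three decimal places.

27.776

AB = (-5, 17, 19),  AC = (-5, 24, 25)
i: 17·25 - 19·24 = 425 - 456 = -31
j: 19·(-5) - (-5)·25 = -95 - (-125) = 30
k: (-5)·24 - 17·(-5) = -120 - (-85) = -35
AB × AC = (-31, 30, -35)
|AB × AC| = √3086 ≈ 55.5518
area = ½ · 55.5518 ≈ 27.776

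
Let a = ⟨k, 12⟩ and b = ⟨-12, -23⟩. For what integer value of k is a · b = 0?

-23

a · b = k·(-12) + 12·(-23) = -276 - 12k
Set equal to 0: -12k = 276, so k = -23.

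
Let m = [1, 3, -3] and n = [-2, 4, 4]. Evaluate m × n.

i: 3·4 - (-3)·4 = 12 - (-12) = 24
j: (-3)·(-2) - 1·4 = 6 - 4 = 2
k: 1·4 - 3·(-2) = 4 - (-6) = 10
m × n = (24, 2, 10)

(24, 2, 10)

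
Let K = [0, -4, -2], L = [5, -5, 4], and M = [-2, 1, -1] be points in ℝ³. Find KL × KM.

(-31, -17, 23)

KL = (5, -1, 6)
KM = (-2, 5, 1)
i: (-1)·1 - 6·5 = -1 - 30 = -31
j: 6·(-2) - 5·1 = -12 - 5 = -17
k: 5·5 - (-1)·(-2) = 25 - 2 = 23
KL × KM = (-31, -17, 23)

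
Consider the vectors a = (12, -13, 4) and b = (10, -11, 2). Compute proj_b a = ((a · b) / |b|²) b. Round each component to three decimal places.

(12.044, -13.249, 2.409)

a · b = 12·10 + (-13)·(-11) + 4·2 = 120 + 143 + 8 = 271
|b|² = 100 + 121 + 4 = 225
proj_b a = (271/225) · (10, -11, 2) ≈ (12.044, -13.249, 2.409)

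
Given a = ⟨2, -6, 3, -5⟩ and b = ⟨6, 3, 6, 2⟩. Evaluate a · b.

2

a · b = 2·6 + (-6)·3 + 3·6 + (-5)·2 = 12 - 18 + 18 - 10 = 2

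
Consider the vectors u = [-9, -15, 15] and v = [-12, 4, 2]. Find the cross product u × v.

(-90, -162, -216)

i: (-15)·2 - 15·4 = -30 - 60 = -90
j: 15·(-12) - (-9)·2 = -180 - (-18) = -162
k: (-9)·4 - (-15)·(-12) = -36 - 180 = -216
u × v = (-90, -162, -216)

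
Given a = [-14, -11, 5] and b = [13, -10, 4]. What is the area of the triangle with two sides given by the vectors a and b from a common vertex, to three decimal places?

i: (-11)·4 - 5·(-10) = -44 - (-50) = 6
j: 5·13 - (-14)·4 = 65 - (-56) = 121
k: (-14)·(-10) - (-11)·13 = 140 - (-143) = 283
a × b = (6, 121, 283)
|a × b| = √(6² + 121² + 283²) = √94766 ≈ 307.8409
area = ½ · 307.8409 ≈ 153.920

153.920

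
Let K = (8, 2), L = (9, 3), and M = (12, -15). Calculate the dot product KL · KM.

-13

KL = L − K = (1, 1)
KM = M − K = (4, -17)
KL · KM = 1·4 + 1·(-17) = 4 - 17 = -13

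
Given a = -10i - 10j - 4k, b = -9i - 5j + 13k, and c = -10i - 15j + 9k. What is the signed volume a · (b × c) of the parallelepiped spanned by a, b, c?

b × c:
i: (-5)·9 - 13·(-15) = -45 - (-195) = 150
j: 13·(-10) - (-9)·9 = -130 - (-81) = -49
k: (-9)·(-15) - (-5)·(-10) = 135 - 50 = 85
b × c = (150, -49, 85)
a · (b × c) = (-10)·150 + (-10)·(-49) + (-4)·85 = -1500 + 490 - 340 = -1350

-1350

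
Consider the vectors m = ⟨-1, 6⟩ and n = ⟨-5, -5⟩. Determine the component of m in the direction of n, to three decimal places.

m · n = (-1)·(-5) + 6·(-5) = 5 - 30 = -25
|n| = √(25 + 25) = √50 ≈ 7.0711
comp_n m = -25 / √50 ≈ -3.536

-3.536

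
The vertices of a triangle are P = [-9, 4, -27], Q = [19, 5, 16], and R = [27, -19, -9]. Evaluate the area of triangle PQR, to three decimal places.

800.997

PQ = (28, 1, 43),  PR = (36, -23, 18)
i: 1·18 - 43·(-23) = 18 - (-989) = 1007
j: 43·36 - 28·18 = 1548 - 504 = 1044
k: 28·(-23) - 1·36 = -644 - 36 = -680
PQ × PR = (1007, 1044, -680)
|PQ × PR| = √2566385 ≈ 1601.9941
area = ½ · 1601.9941 ≈ 800.997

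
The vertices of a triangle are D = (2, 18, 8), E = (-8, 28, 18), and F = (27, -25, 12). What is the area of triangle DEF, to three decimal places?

290.431

DE = (-10, 10, 10),  DF = (25, -43, 4)
i: 10·4 - 10·(-43) = 40 - (-430) = 470
j: 10·25 - (-10)·4 = 250 - (-40) = 290
k: (-10)·(-43) - 10·25 = 430 - 250 = 180
DE × DF = (470, 290, 180)
|DE × DF| = √337400 ≈ 580.8614
area = ½ · 580.8614 ≈ 290.431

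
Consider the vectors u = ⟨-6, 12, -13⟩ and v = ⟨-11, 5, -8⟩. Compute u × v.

i: 12·(-8) - (-13)·5 = -96 - (-65) = -31
j: (-13)·(-11) - (-6)·(-8) = 143 - 48 = 95
k: (-6)·5 - 12·(-11) = -30 - (-132) = 102
u × v = (-31, 95, 102)

(-31, 95, 102)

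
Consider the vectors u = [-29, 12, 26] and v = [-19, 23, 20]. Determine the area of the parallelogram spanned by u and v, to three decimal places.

572.958

i: 12·20 - 26·23 = 240 - 598 = -358
j: 26·(-19) - (-29)·20 = -494 - (-580) = 86
k: (-29)·23 - 12·(-19) = -667 - (-228) = -439
u × v = (-358, 86, -439)
|u × v| = √((-358)² + 86² + (-439)²) = √328281 ≈ 572.9581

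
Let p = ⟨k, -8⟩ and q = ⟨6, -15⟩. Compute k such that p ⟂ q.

-20

p · q = k·6 + (-8)·(-15) = 120 + 6k
Set equal to 0: 6k = -120, so k = -20.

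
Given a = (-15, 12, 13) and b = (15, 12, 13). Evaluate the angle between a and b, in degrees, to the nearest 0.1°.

80.6

a · b = (-15)·15 + 12·12 + 13·13 = -225 + 144 + 169 = 88
|a|² = 225 + 144 + 169 = 538,  |a| = √538 ≈ 23.194827
|b|² = 225 + 144 + 169 = 538,  |b| = √538 ≈ 23.194827
cos θ = 88 / (23.194827 · 23.194827) ≈ 0.16357
θ = arccos(0.16357) ≈ 80.6°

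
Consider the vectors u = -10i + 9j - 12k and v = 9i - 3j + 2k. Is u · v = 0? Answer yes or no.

no

u · v = (-10)·9 + 9·(-3) + (-12)·2 = -90 - 27 - 24 = -141
Nonzero, so the vectors are not orthogonal.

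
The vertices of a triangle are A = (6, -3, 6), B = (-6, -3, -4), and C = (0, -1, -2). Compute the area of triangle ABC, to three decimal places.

23.833

AB = (-12, 0, -10),  AC = (-6, 2, -8)
i: 0·(-8) - (-10)·2 = 0 - (-20) = 20
j: (-10)·(-6) - (-12)·(-8) = 60 - 96 = -36
k: (-12)·2 - 0·(-6) = -24 - 0 = -24
AB × AC = (20, -36, -24)
|AB × AC| = √2272 ≈ 47.6655
area = ½ · 47.6655 ≈ 23.833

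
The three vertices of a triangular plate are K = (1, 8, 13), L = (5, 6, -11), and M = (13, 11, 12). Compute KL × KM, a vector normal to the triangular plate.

(74, -284, 36)

KL = (4, -2, -24)
KM = (12, 3, -1)
i: (-2)·(-1) - (-24)·3 = 2 - (-72) = 74
j: (-24)·12 - 4·(-1) = -288 - (-4) = -284
k: 4·3 - (-2)·12 = 12 - (-24) = 36
KL × KM = (74, -284, 36)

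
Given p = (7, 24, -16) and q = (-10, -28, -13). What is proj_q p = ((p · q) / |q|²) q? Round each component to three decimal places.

p · q = 7·(-10) + 24·(-28) + (-16)·(-13) = -70 - 672 + 208 = -534
|q|² = 100 + 784 + 169 = 1053
proj_q p = (-534/1053) · (-10, -28, -13) ≈ (5.071, 14.199, 6.593)

(5.071, 14.199, 6.593)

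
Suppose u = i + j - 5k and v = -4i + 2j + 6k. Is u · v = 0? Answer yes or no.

no

u · v = 1·(-4) + 1·2 + (-5)·6 = -4 + 2 - 30 = -32
Nonzero, so the vectors are not orthogonal.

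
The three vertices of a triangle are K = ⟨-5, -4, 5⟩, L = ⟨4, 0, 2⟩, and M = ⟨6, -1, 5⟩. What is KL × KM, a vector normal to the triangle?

(9, -33, -17)

KL = (9, 4, -3)
KM = (11, 3, 0)
i: 4·0 - (-3)·3 = 0 - (-9) = 9
j: (-3)·11 - 9·0 = -33 - 0 = -33
k: 9·3 - 4·11 = 27 - 44 = -17
KL × KM = (9, -33, -17)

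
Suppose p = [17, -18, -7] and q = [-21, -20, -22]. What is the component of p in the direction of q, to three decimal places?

p · q = 17·(-21) + (-18)·(-20) + (-7)·(-22) = -357 + 360 + 154 = 157
|q| = √(441 + 400 + 484) = √1325 ≈ 36.4005
comp_q p = 157 / √1325 ≈ 4.313

4.313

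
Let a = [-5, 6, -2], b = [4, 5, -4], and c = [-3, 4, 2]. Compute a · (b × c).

b × c:
i: 5·2 - (-4)·4 = 10 - (-16) = 26
j: (-4)·(-3) - 4·2 = 12 - 8 = 4
k: 4·4 - 5·(-3) = 16 - (-15) = 31
b × c = (26, 4, 31)
a · (b × c) = (-5)·26 + 6·4 + (-2)·31 = -130 + 24 - 62 = -168

-168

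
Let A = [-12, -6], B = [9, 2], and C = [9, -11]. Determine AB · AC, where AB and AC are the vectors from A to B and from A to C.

401

AB = B − A = (21, 8)
AC = C − A = (21, -5)
AB · AC = 21·21 + 8·(-5) = 441 - 40 = 401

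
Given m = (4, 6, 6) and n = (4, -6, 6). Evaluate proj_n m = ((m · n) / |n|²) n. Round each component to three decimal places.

m · n = 4·4 + 6·(-6) + 6·6 = 16 - 36 + 36 = 16
|n|² = 16 + 36 + 36 = 88
proj_n m = (16/88) · (4, -6, 6) ≈ (0.727, -1.091, 1.091)

(0.727, -1.091, 1.091)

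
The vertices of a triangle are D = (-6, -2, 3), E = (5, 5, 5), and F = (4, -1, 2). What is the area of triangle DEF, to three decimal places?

33.627

DE = (11, 7, 2),  DF = (10, 1, -1)
i: 7·(-1) - 2·1 = -7 - 2 = -9
j: 2·10 - 11·(-1) = 20 - (-11) = 31
k: 11·1 - 7·10 = 11 - 70 = -59
DE × DF = (-9, 31, -59)
|DE × DF| = √4523 ≈ 67.2533
area = ½ · 67.2533 ≈ 33.627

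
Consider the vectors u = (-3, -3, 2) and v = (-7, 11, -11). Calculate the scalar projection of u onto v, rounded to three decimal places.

-1.993

u · v = (-3)·(-7) + (-3)·11 + 2·(-11) = 21 - 33 - 22 = -34
|v| = √(49 + 121 + 121) = √291 ≈ 17.0587
comp_v u = -34 / √291 ≈ -1.993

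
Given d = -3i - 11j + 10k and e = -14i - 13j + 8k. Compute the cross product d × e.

(42, -116, -115)

i: (-11)·8 - 10·(-13) = -88 - (-130) = 42
j: 10·(-14) - (-3)·8 = -140 - (-24) = -116
k: (-3)·(-13) - (-11)·(-14) = 39 - 154 = -115
d × e = (42, -116, -115)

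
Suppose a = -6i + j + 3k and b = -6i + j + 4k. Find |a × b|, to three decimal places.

i: 1·4 - 3·1 = 4 - 3 = 1
j: 3·(-6) - (-6)·4 = -18 - (-24) = 6
k: (-6)·1 - 1·(-6) = -6 - (-6) = 0
a × b = (1, 6, 0)
|a × b| = √(1² + 6² + 0²) = √37 ≈ 6.0828

6.083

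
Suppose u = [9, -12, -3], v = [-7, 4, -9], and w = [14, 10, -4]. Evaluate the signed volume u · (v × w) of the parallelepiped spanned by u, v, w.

v × w:
i: 4·(-4) - (-9)·10 = -16 - (-90) = 74
j: (-9)·14 - (-7)·(-4) = -126 - 28 = -154
k: (-7)·10 - 4·14 = -70 - 56 = -126
v × w = (74, -154, -126)
u · (v × w) = 9·74 + (-12)·(-154) + (-3)·(-126) = 666 + 1848 + 378 = 2892

2892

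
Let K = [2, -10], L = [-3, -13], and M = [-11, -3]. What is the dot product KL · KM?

44

KL = L − K = (-5, -3)
KM = M − K = (-13, 7)
KL · KM = (-5)·(-13) + (-3)·7 = 65 - 21 = 44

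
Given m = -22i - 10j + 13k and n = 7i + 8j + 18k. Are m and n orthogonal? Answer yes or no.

yes

m · n = (-22)·7 + (-10)·8 + 13·18 = -154 - 80 + 234 = 0
Zero, so the vectors are orthogonal.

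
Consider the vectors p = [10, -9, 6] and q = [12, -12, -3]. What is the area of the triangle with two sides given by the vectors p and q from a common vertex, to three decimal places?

i: (-9)·(-3) - 6·(-12) = 27 - (-72) = 99
j: 6·12 - 10·(-3) = 72 - (-30) = 102
k: 10·(-12) - (-9)·12 = -120 - (-108) = -12
p × q = (99, 102, -12)
|p × q| = √(99² + 102² + (-12)²) = √20349 ≈ 142.6499
area = ½ · 142.6499 ≈ 71.325

71.325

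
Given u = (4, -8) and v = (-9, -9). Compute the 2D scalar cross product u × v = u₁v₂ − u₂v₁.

4·(-9) - (-8)·(-9) = -36 - 72 = -108

-108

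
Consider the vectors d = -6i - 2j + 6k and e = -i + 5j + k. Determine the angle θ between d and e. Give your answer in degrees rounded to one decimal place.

d · e = (-6)·(-1) + (-2)·5 + 6·1 = 6 - 10 + 6 = 2
|d|² = 36 + 4 + 36 = 76,  |d| = √76 ≈ 8.717798
|e|² = 1 + 25 + 1 = 27,  |e| = √27 ≈ 5.196152
cos θ = 2 / (8.717798 · 5.196152) ≈ 0.04415
θ = arccos(0.04415) ≈ 87.5°

87.5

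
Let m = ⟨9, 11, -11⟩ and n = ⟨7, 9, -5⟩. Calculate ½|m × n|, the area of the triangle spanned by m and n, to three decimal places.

27.276

i: 11·(-5) - (-11)·9 = -55 - (-99) = 44
j: (-11)·7 - 9·(-5) = -77 - (-45) = -32
k: 9·9 - 11·7 = 81 - 77 = 4
m × n = (44, -32, 4)
|m × n| = √(44² + (-32)² + 4²) = √2976 ≈ 54.5527
area = ½ · 54.5527 ≈ 27.276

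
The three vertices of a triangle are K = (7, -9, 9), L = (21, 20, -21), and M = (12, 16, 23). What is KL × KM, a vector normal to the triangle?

(1156, -346, 205)

KL = (14, 29, -30)
KM = (5, 25, 14)
i: 29·14 - (-30)·25 = 406 - (-750) = 1156
j: (-30)·5 - 14·14 = -150 - 196 = -346
k: 14·25 - 29·5 = 350 - 145 = 205
KL × KM = (1156, -346, 205)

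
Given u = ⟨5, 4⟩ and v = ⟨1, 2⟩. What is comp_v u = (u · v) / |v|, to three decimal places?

u · v = 5·1 + 4·2 = 5 + 8 = 13
|v| = √(1 + 4) = √5 ≈ 2.2361
comp_v u = 13 / √5 ≈ 5.814

5.814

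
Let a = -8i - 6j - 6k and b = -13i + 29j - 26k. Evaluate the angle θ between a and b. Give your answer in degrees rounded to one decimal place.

79.7

a · b = (-8)·(-13) + (-6)·29 + (-6)·(-26) = 104 - 174 + 156 = 86
|a|² = 64 + 36 + 36 = 136,  |a| = √136 ≈ 11.661904
|b|² = 169 + 841 + 676 = 1686,  |b| = √1686 ≈ 41.060930
cos θ = 86 / (11.661904 · 41.060930) ≈ 0.17960
θ = arccos(0.17960) ≈ 79.7°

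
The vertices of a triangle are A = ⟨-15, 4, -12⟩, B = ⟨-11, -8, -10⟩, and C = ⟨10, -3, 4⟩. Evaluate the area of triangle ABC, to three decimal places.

AB = (4, -12, 2),  AC = (25, -7, 16)
i: (-12)·16 - 2·(-7) = -192 - (-14) = -178
j: 2·25 - 4·16 = 50 - 64 = -14
k: 4·(-7) - (-12)·25 = -28 - (-300) = 272
AB × AC = (-178, -14, 272)
|AB × AC| = √105864 ≈ 325.3675
area = ½ · 325.3675 ≈ 162.684

162.684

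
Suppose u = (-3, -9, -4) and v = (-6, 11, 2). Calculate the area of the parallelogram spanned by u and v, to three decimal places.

95.629

i: (-9)·2 - (-4)·11 = -18 - (-44) = 26
j: (-4)·(-6) - (-3)·2 = 24 - (-6) = 30
k: (-3)·11 - (-9)·(-6) = -33 - 54 = -87
u × v = (26, 30, -87)
|u × v| = √(26² + 30² + (-87)²) = √9145 ≈ 95.6295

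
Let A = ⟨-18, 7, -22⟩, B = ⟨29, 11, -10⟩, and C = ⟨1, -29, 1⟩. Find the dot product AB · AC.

1025

AB = B − A = (47, 4, 12)
AC = C − A = (19, -36, 23)
AB · AC = 47·19 + 4·(-36) + 12·23 = 893 - 144 + 276 = 1025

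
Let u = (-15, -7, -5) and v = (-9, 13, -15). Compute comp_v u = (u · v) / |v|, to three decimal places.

5.460

u · v = (-15)·(-9) + (-7)·13 + (-5)·(-15) = 135 - 91 + 75 = 119
|v| = √(81 + 169 + 225) = √475 ≈ 21.7945
comp_v u = 119 / √475 ≈ 5.460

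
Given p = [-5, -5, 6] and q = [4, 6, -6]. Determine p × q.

i: (-5)·(-6) - 6·6 = 30 - 36 = -6
j: 6·4 - (-5)·(-6) = 24 - 30 = -6
k: (-5)·6 - (-5)·4 = -30 - (-20) = -10
p × q = (-6, -6, -10)

(-6, -6, -10)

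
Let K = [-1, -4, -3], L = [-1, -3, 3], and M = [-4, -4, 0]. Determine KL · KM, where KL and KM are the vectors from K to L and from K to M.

KL = L − K = (0, 1, 6)
KM = M − K = (-3, 0, 3)
KL · KM = 0·(-3) + 1·0 + 6·3 = 0 + 0 + 18 = 18

18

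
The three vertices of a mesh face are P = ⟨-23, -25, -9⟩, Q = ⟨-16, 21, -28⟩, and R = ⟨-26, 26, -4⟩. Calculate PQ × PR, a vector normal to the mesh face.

PQ = (7, 46, -19)
PR = (-3, 51, 5)
i: 46·5 - (-19)·51 = 230 - (-969) = 1199
j: (-19)·(-3) - 7·5 = 57 - 35 = 22
k: 7·51 - 46·(-3) = 357 - (-138) = 495
PQ × PR = (1199, 22, 495)

(1199, 22, 495)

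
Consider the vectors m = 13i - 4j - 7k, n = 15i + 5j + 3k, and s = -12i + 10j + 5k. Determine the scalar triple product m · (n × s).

-1091

n × s:
i: 5·5 - 3·10 = 25 - 30 = -5
j: 3·(-12) - 15·5 = -36 - 75 = -111
k: 15·10 - 5·(-12) = 150 - (-60) = 210
n × s = (-5, -111, 210)
m · (n × s) = 13·(-5) + (-4)·(-111) + (-7)·210 = -65 + 444 - 1470 = -1091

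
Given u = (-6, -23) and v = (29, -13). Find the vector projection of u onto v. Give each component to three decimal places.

u · v = (-6)·29 + (-23)·(-13) = -174 + 299 = 125
|v|² = 841 + 169 = 1010
proj_v u = (125/1010) · (29, -13) ≈ (3.589, -1.609)

(3.589, -1.609)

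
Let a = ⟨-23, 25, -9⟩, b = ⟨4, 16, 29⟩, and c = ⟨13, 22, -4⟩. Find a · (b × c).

27051

b × c:
i: 16·(-4) - 29·22 = -64 - 638 = -702
j: 29·13 - 4·(-4) = 377 - (-16) = 393
k: 4·22 - 16·13 = 88 - 208 = -120
b × c = (-702, 393, -120)
a · (b × c) = (-23)·(-702) + 25·393 + (-9)·(-120) = 16146 + 9825 + 1080 = 27051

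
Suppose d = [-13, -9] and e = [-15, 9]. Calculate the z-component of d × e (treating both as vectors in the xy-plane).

(-13)·9 - (-9)·(-15) = -117 - 135 = -252

-252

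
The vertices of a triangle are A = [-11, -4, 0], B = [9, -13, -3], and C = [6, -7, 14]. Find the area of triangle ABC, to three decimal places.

184.686

AB = (20, -9, -3),  AC = (17, -3, 14)
i: (-9)·14 - (-3)·(-3) = -126 - 9 = -135
j: (-3)·17 - 20·14 = -51 - 280 = -331
k: 20·(-3) - (-9)·17 = -60 - (-153) = 93
AB × AC = (-135, -331, 93)
|AB × AC| = √136435 ≈ 369.3711
area = ½ · 369.3711 ≈ 184.686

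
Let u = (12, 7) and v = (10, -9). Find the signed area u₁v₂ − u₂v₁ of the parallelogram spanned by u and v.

-178

12·(-9) - 7·10 = -108 - 70 = -178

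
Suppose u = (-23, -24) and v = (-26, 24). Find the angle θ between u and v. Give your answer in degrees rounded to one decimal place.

u · v = (-23)·(-26) + (-24)·24 = 598 - 576 = 22
|u|² = 529 + 576 = 1105,  |u| = √1105 ≈ 33.241540
|v|² = 676 + 576 = 1252,  |v| = √1252 ≈ 35.383612
cos θ = 22 / (33.241540 · 35.383612) ≈ 0.01870
θ = arccos(0.01870) ≈ 88.9°

88.9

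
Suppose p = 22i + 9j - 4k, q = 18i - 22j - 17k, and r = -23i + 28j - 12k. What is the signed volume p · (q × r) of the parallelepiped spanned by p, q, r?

q × r:
i: (-22)·(-12) - (-17)·28 = 264 - (-476) = 740
j: (-17)·(-23) - 18·(-12) = 391 - (-216) = 607
k: 18·28 - (-22)·(-23) = 504 - 506 = -2
q × r = (740, 607, -2)
p · (q × r) = 22·740 + 9·607 + (-4)·(-2) = 16280 + 5463 + 8 = 21751

21751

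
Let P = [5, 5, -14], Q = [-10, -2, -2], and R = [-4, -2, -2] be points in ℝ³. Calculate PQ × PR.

(0, 72, 42)

PQ = (-15, -7, 12)
PR = (-9, -7, 12)
i: (-7)·12 - 12·(-7) = -84 - (-84) = 0
j: 12·(-9) - (-15)·12 = -108 - (-180) = 72
k: (-15)·(-7) - (-7)·(-9) = 105 - 63 = 42
PQ × PR = (0, 72, 42)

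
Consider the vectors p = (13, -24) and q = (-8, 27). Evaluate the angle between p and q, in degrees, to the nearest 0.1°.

p · q = 13·(-8) + (-24)·27 = -104 - 648 = -752
|p|² = 169 + 576 = 745,  |p| = √745 ≈ 27.294688
|q|² = 64 + 729 = 793,  |q| = √793 ≈ 28.160256
cos θ = -752 / (27.294688 · 28.160256) ≈ -0.97837
θ = arccos(-0.97837) ≈ 168.1°

168.1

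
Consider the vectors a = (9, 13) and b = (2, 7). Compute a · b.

a · b = 9·2 + 13·7 = 18 + 91 = 109

109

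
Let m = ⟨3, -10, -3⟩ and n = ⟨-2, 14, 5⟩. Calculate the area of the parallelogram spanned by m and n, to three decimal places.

25.080

i: (-10)·5 - (-3)·14 = -50 - (-42) = -8
j: (-3)·(-2) - 3·5 = 6 - 15 = -9
k: 3·14 - (-10)·(-2) = 42 - 20 = 22
m × n = (-8, -9, 22)
|m × n| = √((-8)² + (-9)² + 22²) = √629 ≈ 25.0799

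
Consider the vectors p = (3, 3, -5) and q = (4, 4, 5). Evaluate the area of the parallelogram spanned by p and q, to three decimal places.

49.497

i: 3·5 - (-5)·4 = 15 - (-20) = 35
j: (-5)·4 - 3·5 = -20 - 15 = -35
k: 3·4 - 3·4 = 12 - 12 = 0
p × q = (35, -35, 0)
|p × q| = √(35² + (-35)² + 0²) = √2450 ≈ 49.4975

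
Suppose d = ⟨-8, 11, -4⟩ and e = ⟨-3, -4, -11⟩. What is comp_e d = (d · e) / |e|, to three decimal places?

d · e = (-8)·(-3) + 11·(-4) + (-4)·(-11) = 24 - 44 + 44 = 24
|e| = √(9 + 16 + 121) = √146 ≈ 12.0830
comp_e d = 24 / √146 ≈ 1.986

1.986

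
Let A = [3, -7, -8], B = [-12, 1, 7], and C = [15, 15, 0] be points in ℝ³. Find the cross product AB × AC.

(-266, 300, -426)

AB = (-15, 8, 15)
AC = (12, 22, 8)
i: 8·8 - 15·22 = 64 - 330 = -266
j: 15·12 - (-15)·8 = 180 - (-120) = 300
k: (-15)·22 - 8·12 = -330 - 96 = -426
AB × AC = (-266, 300, -426)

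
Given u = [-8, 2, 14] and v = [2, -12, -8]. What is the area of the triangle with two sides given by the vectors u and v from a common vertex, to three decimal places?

90.642

i: 2·(-8) - 14·(-12) = -16 - (-168) = 152
j: 14·2 - (-8)·(-8) = 28 - 64 = -36
k: (-8)·(-12) - 2·2 = 96 - 4 = 92
u × v = (152, -36, 92)
|u × v| = √(152² + (-36)² + 92²) = √32864 ≈ 181.2843
area = ½ · 181.2843 ≈ 90.642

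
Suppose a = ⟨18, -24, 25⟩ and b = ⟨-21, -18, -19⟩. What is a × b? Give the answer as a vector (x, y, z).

i: (-24)·(-19) - 25·(-18) = 456 - (-450) = 906
j: 25·(-21) - 18·(-19) = -525 - (-342) = -183
k: 18·(-18) - (-24)·(-21) = -324 - 504 = -828
a × b = (906, -183, -828)

(906, -183, -828)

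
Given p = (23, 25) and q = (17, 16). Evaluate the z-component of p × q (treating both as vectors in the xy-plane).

-57

23·16 - 25·17 = 368 - 425 = -57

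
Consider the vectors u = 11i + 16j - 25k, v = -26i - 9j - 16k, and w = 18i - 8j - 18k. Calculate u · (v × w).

v × w:
i: (-9)·(-18) - (-16)·(-8) = 162 - 128 = 34
j: (-16)·18 - (-26)·(-18) = -288 - 468 = -756
k: (-26)·(-8) - (-9)·18 = 208 - (-162) = 370
v × w = (34, -756, 370)
u · (v × w) = 11·34 + 16·(-756) + (-25)·370 = 374 - 12096 - 9250 = -20972

-20972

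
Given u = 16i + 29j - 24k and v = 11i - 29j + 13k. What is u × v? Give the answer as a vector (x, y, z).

i: 29·13 - (-24)·(-29) = 377 - 696 = -319
j: (-24)·11 - 16·13 = -264 - 208 = -472
k: 16·(-29) - 29·11 = -464 - 319 = -783
u × v = (-319, -472, -783)

(-319, -472, -783)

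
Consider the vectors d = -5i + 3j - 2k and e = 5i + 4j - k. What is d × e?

(5, -15, -35)

i: 3·(-1) - (-2)·4 = -3 - (-8) = 5
j: (-2)·5 - (-5)·(-1) = -10 - 5 = -15
k: (-5)·4 - 3·5 = -20 - 15 = -35
d × e = (5, -15, -35)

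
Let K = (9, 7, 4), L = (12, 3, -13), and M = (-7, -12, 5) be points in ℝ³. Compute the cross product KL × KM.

KL = (3, -4, -17)
KM = (-16, -19, 1)
i: (-4)·1 - (-17)·(-19) = -4 - 323 = -327
j: (-17)·(-16) - 3·1 = 272 - 3 = 269
k: 3·(-19) - (-4)·(-16) = -57 - 64 = -121
KL × KM = (-327, 269, -121)

(-327, 269, -121)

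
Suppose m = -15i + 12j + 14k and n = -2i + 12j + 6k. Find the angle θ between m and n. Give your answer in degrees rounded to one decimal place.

m · n = (-15)·(-2) + 12·12 + 14·6 = 30 + 144 + 84 = 258
|m|² = 225 + 144 + 196 = 565,  |m| = √565 ≈ 23.769729
|n|² = 4 + 144 + 36 = 184,  |n| = √184 ≈ 13.564660
cos θ = 258 / (23.769729 · 13.564660) ≈ 0.80018
θ = arccos(0.80018) ≈ 36.9°

36.9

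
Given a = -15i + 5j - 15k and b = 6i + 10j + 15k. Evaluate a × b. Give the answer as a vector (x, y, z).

(225, 135, -180)

i: 5·15 - (-15)·10 = 75 - (-150) = 225
j: (-15)·6 - (-15)·15 = -90 - (-225) = 135
k: (-15)·10 - 5·6 = -150 - 30 = -180
a × b = (225, 135, -180)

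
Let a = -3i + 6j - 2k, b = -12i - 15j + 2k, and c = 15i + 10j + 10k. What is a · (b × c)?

b × c:
i: (-15)·10 - 2·10 = -150 - 20 = -170
j: 2·15 - (-12)·10 = 30 - (-120) = 150
k: (-12)·10 - (-15)·15 = -120 - (-225) = 105
b × c = (-170, 150, 105)
a · (b × c) = (-3)·(-170) + 6·150 + (-2)·105 = 510 + 900 - 210 = 1200

1200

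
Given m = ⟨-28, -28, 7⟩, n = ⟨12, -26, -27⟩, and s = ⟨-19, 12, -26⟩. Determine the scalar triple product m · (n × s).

n × s:
i: (-26)·(-26) - (-27)·12 = 676 - (-324) = 1000
j: (-27)·(-19) - 12·(-26) = 513 - (-312) = 825
k: 12·12 - (-26)·(-19) = 144 - 494 = -350
n × s = (1000, 825, -350)
m · (n × s) = (-28)·1000 + (-28)·825 + 7·(-350) = -28000 - 23100 - 2450 = -53550

-53550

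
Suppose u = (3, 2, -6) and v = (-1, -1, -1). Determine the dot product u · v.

u · v = 3·(-1) + 2·(-1) + (-6)·(-1) = -3 - 2 + 6 = 1

1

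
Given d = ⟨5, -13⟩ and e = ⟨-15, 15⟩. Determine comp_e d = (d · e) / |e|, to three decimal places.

-12.728

d · e = 5·(-15) + (-13)·15 = -75 - 195 = -270
|e| = √(225 + 225) = √450 ≈ 21.2132
comp_e d = -270 / √450 ≈ -12.728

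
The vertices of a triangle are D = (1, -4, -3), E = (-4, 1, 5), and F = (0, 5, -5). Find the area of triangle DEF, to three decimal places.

46.497

DE = (-5, 5, 8),  DF = (-1, 9, -2)
i: 5·(-2) - 8·9 = -10 - 72 = -82
j: 8·(-1) - (-5)·(-2) = -8 - 10 = -18
k: (-5)·9 - 5·(-1) = -45 - (-5) = -40
DE × DF = (-82, -18, -40)
|DE × DF| = √8648 ≈ 92.9946
area = ½ · 92.9946 ≈ 46.497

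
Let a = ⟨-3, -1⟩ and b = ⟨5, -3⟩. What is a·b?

-12

a · b = (-3)·5 + (-1)·(-3) = -15 + 3 = -12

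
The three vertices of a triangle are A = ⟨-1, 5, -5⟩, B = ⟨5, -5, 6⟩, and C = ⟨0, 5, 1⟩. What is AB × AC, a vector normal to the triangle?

AB = (6, -10, 11)
AC = (1, 0, 6)
i: (-10)·6 - 11·0 = -60 - 0 = -60
j: 11·1 - 6·6 = 11 - 36 = -25
k: 6·0 - (-10)·1 = 0 - (-10) = 10
AB × AC = (-60, -25, 10)

(-60, -25, 10)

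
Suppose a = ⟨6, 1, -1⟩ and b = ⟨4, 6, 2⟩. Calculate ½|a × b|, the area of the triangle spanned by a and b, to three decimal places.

i: 1·2 - (-1)·6 = 2 - (-6) = 8
j: (-1)·4 - 6·2 = -4 - 12 = -16
k: 6·6 - 1·4 = 36 - 4 = 32
a × b = (8, -16, 32)
|a × b| = √(8² + (-16)² + 32²) = √1344 ≈ 36.6606
area = ½ · 36.6606 ≈ 18.330

18.330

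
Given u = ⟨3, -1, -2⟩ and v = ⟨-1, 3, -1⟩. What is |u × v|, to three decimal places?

11.747

i: (-1)·(-1) - (-2)·3 = 1 - (-6) = 7
j: (-2)·(-1) - 3·(-1) = 2 - (-3) = 5
k: 3·3 - (-1)·(-1) = 9 - 1 = 8
u × v = (7, 5, 8)
|u × v| = √(7² + 5² + 8²) = √138 ≈ 11.7473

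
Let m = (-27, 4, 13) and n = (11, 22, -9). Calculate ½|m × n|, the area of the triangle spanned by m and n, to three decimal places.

360.807

i: 4·(-9) - 13·22 = -36 - 286 = -322
j: 13·11 - (-27)·(-9) = 143 - 243 = -100
k: (-27)·22 - 4·11 = -594 - 44 = -638
m × n = (-322, -100, -638)
|m × n| = √((-322)² + (-100)² + (-638)²) = √520728 ≈ 721.6149
area = ½ · 721.6149 ≈ 360.807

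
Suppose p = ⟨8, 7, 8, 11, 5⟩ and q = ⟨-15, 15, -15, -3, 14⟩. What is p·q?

-98

p · q = 8·(-15) + 7·15 + 8·(-15) + 11·(-3) + 5·14 = -120 + 105 - 120 - 33 + 70 = -98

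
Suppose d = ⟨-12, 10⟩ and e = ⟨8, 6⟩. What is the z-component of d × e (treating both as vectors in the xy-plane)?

-152

(-12)·6 - 10·8 = -72 - 80 = -152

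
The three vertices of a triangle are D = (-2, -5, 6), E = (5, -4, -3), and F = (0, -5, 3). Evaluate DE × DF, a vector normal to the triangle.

DE = (7, 1, -9)
DF = (2, 0, -3)
i: 1·(-3) - (-9)·0 = -3 - 0 = -3
j: (-9)·2 - 7·(-3) = -18 - (-21) = 3
k: 7·0 - 1·2 = 0 - 2 = -2
DE × DF = (-3, 3, -2)

(-3, 3, -2)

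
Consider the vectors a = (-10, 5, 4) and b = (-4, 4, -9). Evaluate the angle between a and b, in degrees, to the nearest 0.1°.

a · b = (-10)·(-4) + 5·4 + 4·(-9) = 40 + 20 - 36 = 24
|a|² = 100 + 25 + 16 = 141,  |a| = √141 ≈ 11.874342
|b|² = 16 + 16 + 81 = 113,  |b| = √113 ≈ 10.630146
cos θ = 24 / (11.874342 · 10.630146) ≈ 0.19014
θ = arccos(0.19014) ≈ 79.0°

79.0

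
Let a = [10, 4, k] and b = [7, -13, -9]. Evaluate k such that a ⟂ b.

a · b = 10·7 + 4·(-13) + k·(-9) = 18 - 9k
Set equal to 0: -9k = -18, so k = 2.

2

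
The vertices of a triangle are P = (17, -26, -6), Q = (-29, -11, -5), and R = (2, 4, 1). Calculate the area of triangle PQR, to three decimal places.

PQ = (-46, 15, 1),  PR = (-15, 30, 7)
i: 15·7 - 1·30 = 105 - 30 = 75
j: 1·(-15) - (-46)·7 = -15 - (-322) = 307
k: (-46)·30 - 15·(-15) = -1380 - (-225) = -1155
PQ × PR = (75, 307, -1155)
|PQ × PR| = √1433899 ≈ 1197.4552
area = ½ · 1197.4552 ≈ 598.728

598.728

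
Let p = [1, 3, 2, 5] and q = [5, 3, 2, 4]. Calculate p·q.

p · q = 1·5 + 3·3 + 2·2 + 5·4 = 5 + 9 + 4 + 20 = 38

38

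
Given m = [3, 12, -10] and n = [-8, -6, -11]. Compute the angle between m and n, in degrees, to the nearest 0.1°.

86.6

m · n = 3·(-8) + 12·(-6) + (-10)·(-11) = -24 - 72 + 110 = 14
|m|² = 9 + 144 + 100 = 253,  |m| = √253 ≈ 15.905974
|n|² = 64 + 36 + 121 = 221,  |n| = √221 ≈ 14.866069
cos θ = 14 / (15.905974 · 14.866069) ≈ 0.05921
θ = arccos(0.05921) ≈ 86.6°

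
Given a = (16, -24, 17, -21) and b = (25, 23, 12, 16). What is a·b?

a · b = 16·25 + (-24)·23 + 17·12 + (-21)·16 = 400 - 552 + 204 - 336 = -284

-284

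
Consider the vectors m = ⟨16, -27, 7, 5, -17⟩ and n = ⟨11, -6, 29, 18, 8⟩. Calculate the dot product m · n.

m · n = 16·11 + (-27)·(-6) + 7·29 + 5·18 + (-17)·8 = 176 + 162 + 203 + 90 - 136 = 495

495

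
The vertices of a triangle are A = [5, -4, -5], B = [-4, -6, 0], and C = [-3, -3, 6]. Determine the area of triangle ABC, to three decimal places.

AB = (-9, -2, 5),  AC = (-8, 1, 11)
i: (-2)·11 - 5·1 = -22 - 5 = -27
j: 5·(-8) - (-9)·11 = -40 - (-99) = 59
k: (-9)·1 - (-2)·(-8) = -9 - 16 = -25
AB × AC = (-27, 59, -25)
|AB × AC| = √4835 ≈ 69.5342
area = ½ · 69.5342 ≈ 34.767

34.767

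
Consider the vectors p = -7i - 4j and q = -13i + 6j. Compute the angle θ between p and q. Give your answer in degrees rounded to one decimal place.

p · q = (-7)·(-13) + (-4)·6 = 91 - 24 = 67
|p|² = 49 + 16 = 65,  |p| = √65 ≈ 8.062258
|q|² = 169 + 36 = 205,  |q| = √205 ≈ 14.317821
cos θ = 67 / (8.062258 · 14.317821) ≈ 0.58042
θ = arccos(0.58042) ≈ 54.5°

54.5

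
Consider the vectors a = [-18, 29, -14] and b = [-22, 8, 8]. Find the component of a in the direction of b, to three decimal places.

a · b = (-18)·(-22) + 29·8 + (-14)·8 = 396 + 232 - 112 = 516
|b| = √(484 + 64 + 64) = √612 ≈ 24.7386
comp_b a = 516 / √612 ≈ 20.858

20.858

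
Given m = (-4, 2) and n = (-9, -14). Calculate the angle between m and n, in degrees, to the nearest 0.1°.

m · n = (-4)·(-9) + 2·(-14) = 36 - 28 = 8
|m|² = 16 + 4 = 20,  |m| = √20 ≈ 4.472136
|n|² = 81 + 196 = 277,  |n| = √277 ≈ 16.643317
cos θ = 8 / (4.472136 · 16.643317) ≈ 0.10748
θ = arccos(0.10748) ≈ 83.8°

83.8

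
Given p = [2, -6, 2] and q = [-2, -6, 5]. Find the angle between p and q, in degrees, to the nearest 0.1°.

p · q = 2·(-2) + (-6)·(-6) + 2·5 = -4 + 36 + 10 = 42
|p|² = 4 + 36 + 4 = 44,  |p| = √44 ≈ 6.633250
|q|² = 4 + 36 + 25 = 65,  |q| = √65 ≈ 8.062258
cos θ = 42 / (6.633250 · 8.062258) ≈ 0.78536
θ = arccos(0.78536) ≈ 38.2°

38.2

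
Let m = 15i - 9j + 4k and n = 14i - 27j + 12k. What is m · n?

501

m · n = 15·14 + (-9)·(-27) + 4·12 = 210 + 243 + 48 = 501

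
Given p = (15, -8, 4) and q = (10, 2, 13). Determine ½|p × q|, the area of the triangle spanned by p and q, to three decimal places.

i: (-8)·13 - 4·2 = -104 - 8 = -112
j: 4·10 - 15·13 = 40 - 195 = -155
k: 15·2 - (-8)·10 = 30 - (-80) = 110
p × q = (-112, -155, 110)
|p × q| = √((-112)² + (-155)² + 110²) = √48669 ≈ 220.6105
area = ½ · 220.6105 ≈ 110.305

110.305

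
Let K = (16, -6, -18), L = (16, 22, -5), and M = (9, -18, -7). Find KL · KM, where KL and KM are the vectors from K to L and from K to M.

-193

KL = L − K = (0, 28, 13)
KM = M − K = (-7, -12, 11)
KL · KM = 0·(-7) + 28·(-12) + 13·11 = 0 - 336 + 143 = -193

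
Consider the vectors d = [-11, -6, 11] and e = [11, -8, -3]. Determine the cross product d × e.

(106, 88, 154)

i: (-6)·(-3) - 11·(-8) = 18 - (-88) = 106
j: 11·11 - (-11)·(-3) = 121 - 33 = 88
k: (-11)·(-8) - (-6)·11 = 88 - (-66) = 154
d × e = (106, 88, 154)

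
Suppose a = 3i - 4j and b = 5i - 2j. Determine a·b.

a · b = 3·5 + (-4)·(-2) = 15 + 8 = 23

23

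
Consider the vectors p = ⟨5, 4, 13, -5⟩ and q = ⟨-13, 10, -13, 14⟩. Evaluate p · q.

-264

p · q = 5·(-13) + 4·10 + 13·(-13) + (-5)·14 = -65 + 40 - 169 - 70 = -264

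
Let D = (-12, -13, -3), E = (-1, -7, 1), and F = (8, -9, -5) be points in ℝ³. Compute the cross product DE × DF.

(-28, 102, -76)

DE = (11, 6, 4)
DF = (20, 4, -2)
i: 6·(-2) - 4·4 = -12 - 16 = -28
j: 4·20 - 11·(-2) = 80 - (-22) = 102
k: 11·4 - 6·20 = 44 - 120 = -76
DE × DF = (-28, 102, -76)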